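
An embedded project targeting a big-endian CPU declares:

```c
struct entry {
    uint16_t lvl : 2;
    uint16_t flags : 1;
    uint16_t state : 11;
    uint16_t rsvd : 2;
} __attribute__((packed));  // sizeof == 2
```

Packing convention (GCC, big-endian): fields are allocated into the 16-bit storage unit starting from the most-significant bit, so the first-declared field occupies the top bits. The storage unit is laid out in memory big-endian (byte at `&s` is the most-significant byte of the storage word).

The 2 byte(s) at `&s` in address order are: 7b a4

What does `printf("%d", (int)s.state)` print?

1769

[0]=0x7b [1]=0xa4 (big-endian) → word 0x7ba4
lvl [14+:2] = (word>>14) & 0x3 = 1
flags [13+:1] = (word>>13) & 0x1 = 1
state [2+:11] = (word>>2) & 0x7ff = 1769  ←
rsvd [0+:2] = (word>>0) & 0x3 = 0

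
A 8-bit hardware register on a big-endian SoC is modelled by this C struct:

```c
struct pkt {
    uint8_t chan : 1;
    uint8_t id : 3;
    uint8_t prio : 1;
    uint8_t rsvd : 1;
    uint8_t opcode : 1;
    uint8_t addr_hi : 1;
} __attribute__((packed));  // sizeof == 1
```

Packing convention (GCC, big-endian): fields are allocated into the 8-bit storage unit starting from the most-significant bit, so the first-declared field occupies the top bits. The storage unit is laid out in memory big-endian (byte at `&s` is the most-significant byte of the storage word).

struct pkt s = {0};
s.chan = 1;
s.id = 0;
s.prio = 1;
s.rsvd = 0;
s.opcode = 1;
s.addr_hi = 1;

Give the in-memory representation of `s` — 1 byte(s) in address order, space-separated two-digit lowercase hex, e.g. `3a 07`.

[7+:1] chan=1 & 0x1 = 0x1; word=0x80
[4+:3] id=0 & 0x7 = 0x0; word=0x80
[3+:1] prio=1 & 0x1 = 0x1; word=0x88
[2+:1] rsvd=0 & 0x1 = 0x0; word=0x88
[1+:1] opcode=1 & 0x1 = 0x1; word=0x8a
[0+:1] addr_hi=1 & 0x1 = 0x1; word=0x8b
word = 0x8b → big-endian bytes:
  [0]=0x8b

8b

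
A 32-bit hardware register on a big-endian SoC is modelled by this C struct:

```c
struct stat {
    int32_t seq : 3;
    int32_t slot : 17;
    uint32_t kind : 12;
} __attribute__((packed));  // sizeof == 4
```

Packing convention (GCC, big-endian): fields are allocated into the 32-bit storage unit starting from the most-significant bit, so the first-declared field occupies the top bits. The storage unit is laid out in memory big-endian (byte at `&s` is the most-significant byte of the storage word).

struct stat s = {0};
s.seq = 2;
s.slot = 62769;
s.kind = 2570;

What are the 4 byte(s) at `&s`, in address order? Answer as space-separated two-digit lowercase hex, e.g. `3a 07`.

seq:3 = 2 → 0x2 << 29 → word 0x40000000
slot:17 = 62769 → 0xf531 << 12 → word 0x4f531000
kind:12 = 2570 → 0xa0a << 0 → word 0x4f531a0a
word = 0x4f531a0a → big-endian bytes:
  [0]=0x4f  [1]=0x53  [2]=0x1a  [3]=0x0a

4f 53 1a 0a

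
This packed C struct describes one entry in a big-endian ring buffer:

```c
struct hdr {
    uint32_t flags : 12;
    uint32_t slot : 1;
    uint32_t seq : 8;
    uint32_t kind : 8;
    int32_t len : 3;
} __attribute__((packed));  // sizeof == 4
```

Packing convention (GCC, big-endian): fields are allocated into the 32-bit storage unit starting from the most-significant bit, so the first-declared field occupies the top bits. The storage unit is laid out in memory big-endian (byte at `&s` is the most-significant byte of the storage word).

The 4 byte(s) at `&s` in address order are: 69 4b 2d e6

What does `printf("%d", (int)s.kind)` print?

188

[0]=0x69 [1]=0x4b [2]=0x2d [3]=0xe6 (big-endian) → word 0x694b2de6
flags [20+:12] = (word>>20) & 0xfff = 1684
slot [19+:1] = (word>>19) & 0x1 = 1
seq [11+:8] = (word>>11) & 0xff = 101
kind [3+:8] = (word>>3) & 0xff = 188  ←
len [0+:3] = (word>>0) & 0x7 = 6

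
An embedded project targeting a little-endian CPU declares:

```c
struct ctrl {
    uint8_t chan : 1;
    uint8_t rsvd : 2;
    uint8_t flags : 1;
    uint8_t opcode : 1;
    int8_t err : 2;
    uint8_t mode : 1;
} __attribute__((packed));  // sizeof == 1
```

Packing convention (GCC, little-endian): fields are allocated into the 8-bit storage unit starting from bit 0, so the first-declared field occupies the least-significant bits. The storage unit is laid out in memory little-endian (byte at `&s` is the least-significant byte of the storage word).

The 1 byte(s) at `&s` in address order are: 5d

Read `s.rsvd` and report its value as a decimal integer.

2

[0]=0x5d (little-endian) → word 0x5d
chan [0+:1] = (word>>0) & 0x1 = 1
rsvd [1+:2] = (word>>1) & 0x3 = 2  ←
flags [3+:1] = (word>>3) & 0x1 = 1
opcode [4+:1] = (word>>4) & 0x1 = 1
err [5+:2] = (word>>5) & 0x3 = 2
mode [7+:1] = (word>>7) & 0x1 = 0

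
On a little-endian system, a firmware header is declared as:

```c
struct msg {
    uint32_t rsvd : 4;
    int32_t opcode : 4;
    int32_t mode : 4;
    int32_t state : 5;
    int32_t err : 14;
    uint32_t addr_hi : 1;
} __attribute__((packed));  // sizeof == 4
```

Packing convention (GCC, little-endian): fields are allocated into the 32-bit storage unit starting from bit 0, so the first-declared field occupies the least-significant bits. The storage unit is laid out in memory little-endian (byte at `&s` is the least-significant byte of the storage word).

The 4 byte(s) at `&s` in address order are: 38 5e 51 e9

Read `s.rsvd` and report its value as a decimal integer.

8

[0]=0x38 [1]=0x5e [2]=0x51 [3]=0xe9 (little-endian) → word 0xe9515e38
rsvd:4 @ bit 0 → (0xe9515e38>>0)&0xf = 0x8  ←
opcode:4 @ bit 4 → (0xe9515e38>>4)&0xf = 0x3
mode:4 @ bit 8 → (0xe9515e38>>8)&0xf = 0xe
state:5 @ bit 12 → (0xe9515e38>>12)&0x1f = 0x15
err:14 @ bit 17 → (0xe9515e38>>17)&0x3fff = 0x34a8
addr_hi:1 @ bit 31 → (0xe9515e38>>31)&0x1 = 0x1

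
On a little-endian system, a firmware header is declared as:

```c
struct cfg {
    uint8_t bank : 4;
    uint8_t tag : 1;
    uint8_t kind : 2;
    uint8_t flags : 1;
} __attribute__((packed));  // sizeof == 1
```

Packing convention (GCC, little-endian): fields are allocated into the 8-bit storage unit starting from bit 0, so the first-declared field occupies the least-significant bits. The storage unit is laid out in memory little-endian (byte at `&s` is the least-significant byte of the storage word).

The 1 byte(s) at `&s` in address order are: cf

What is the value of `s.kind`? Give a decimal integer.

2

[0]=0xcf (little-endian) → word 0xcf
bank:4 @ bit 0 → (0xcf>>0)&0xf = 0xf
tag:1 @ bit 4 → (0xcf>>4)&0x1 = 0x0
kind:2 @ bit 5 → (0xcf>>5)&0x3 = 0x2  ←
flags:1 @ bit 7 → (0xcf>>7)&0x1 = 0x1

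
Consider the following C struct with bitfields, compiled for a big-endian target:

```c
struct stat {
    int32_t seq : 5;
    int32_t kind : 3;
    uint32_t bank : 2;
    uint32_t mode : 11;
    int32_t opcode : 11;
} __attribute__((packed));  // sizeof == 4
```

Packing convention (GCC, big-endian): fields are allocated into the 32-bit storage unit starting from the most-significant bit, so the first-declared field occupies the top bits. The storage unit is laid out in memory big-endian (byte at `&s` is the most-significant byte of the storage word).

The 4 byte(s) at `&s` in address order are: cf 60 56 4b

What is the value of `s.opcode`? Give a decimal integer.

[0]=0xcf [1]=0x60 [2]=0x56 [3]=0x4b (big-endian) → word 0xcf60564b
seq:5 @ bit 27 → (0xcf60564b>>27)&0x1f = 0x19
kind:3 @ bit 24 → (0xcf60564b>>24)&0x7 = 0x7
bank:2 @ bit 22 → (0xcf60564b>>22)&0x3 = 0x1
mode:11 @ bit 11 → (0xcf60564b>>11)&0x7ff = 0x40a
opcode:11 @ bit 0 → (0xcf60564b>>0)&0x7ff = 0x64b  ←
opcode signed 11b, MSB=1: 1611 - 2048 = -437

-437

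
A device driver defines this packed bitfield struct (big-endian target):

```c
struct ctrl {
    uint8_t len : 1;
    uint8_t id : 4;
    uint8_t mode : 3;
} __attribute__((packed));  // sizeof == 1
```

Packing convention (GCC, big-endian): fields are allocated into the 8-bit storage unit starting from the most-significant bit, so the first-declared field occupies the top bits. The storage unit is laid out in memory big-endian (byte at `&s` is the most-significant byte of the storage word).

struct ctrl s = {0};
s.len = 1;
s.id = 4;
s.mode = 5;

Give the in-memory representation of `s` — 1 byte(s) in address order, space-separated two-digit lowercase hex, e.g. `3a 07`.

a5

len (1b) val=1 bits=0x1 at bit 7: 0x80
id (4b) val=4 bits=0x4 at bit 3: 0xa0
mode (3b) val=5 bits=0x5 at bit 0: 0xa5
word = 0xa5 → big-endian bytes:
  [0]=0xa5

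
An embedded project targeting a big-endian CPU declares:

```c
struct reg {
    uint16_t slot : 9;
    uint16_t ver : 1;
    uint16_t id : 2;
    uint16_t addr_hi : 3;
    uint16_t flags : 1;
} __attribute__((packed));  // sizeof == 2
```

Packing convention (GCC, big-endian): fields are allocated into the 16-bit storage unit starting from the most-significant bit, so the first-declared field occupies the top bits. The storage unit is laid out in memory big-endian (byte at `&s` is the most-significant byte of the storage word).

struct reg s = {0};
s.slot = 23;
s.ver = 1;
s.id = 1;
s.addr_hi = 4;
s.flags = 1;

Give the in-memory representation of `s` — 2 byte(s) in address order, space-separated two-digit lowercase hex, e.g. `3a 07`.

[7+:9] slot=23 & 0x1ff = 0x17; word=0x0b80
[6+:1] ver=1 & 0x1 = 0x1; word=0x0bc0
[4+:2] id=1 & 0x3 = 0x1; word=0x0bd0
[1+:3] addr_hi=4 & 0x7 = 0x4; word=0x0bd8
[0+:1] flags=1 & 0x1 = 0x1; word=0x0bd9
word = 0x0bd9 → big-endian bytes:
  [0]=0x0b  [1]=0xd9

0b d9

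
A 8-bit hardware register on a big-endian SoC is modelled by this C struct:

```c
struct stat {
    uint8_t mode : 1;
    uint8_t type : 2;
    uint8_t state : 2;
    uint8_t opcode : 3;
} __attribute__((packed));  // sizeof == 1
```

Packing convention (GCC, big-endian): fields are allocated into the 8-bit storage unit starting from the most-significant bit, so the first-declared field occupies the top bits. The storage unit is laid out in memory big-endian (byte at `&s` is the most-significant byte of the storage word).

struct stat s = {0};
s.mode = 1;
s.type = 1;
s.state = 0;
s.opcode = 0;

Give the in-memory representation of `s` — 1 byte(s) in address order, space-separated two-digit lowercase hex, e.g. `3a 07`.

mode:1 = 1 → 0x1 << 7 → word 0x80
type:2 = 1 → 0x1 << 5 → word 0xa0
state:2 = 0 → 0x0 << 3 → word 0xa0
opcode:3 = 0 → 0x0 << 0 → word 0xa0
word = 0xa0 → big-endian bytes:
  [0]=0xa0

a0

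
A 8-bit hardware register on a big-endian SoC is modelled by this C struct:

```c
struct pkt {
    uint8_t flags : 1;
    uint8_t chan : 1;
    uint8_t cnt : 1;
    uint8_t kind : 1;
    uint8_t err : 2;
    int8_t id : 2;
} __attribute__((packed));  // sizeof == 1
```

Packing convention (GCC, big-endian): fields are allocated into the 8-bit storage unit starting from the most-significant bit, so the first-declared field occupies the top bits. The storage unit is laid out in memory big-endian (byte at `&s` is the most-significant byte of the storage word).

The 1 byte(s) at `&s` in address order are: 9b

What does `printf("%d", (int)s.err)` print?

[0]=0x9b (big-endian) → word 0x9b
flags [7+:1] = (word>>7) & 0x1 = 1
chan [6+:1] = (word>>6) & 0x1 = 0
cnt [5+:1] = (word>>5) & 0x1 = 0
kind [4+:1] = (word>>4) & 0x1 = 1
err [2+:2] = (word>>2) & 0x3 = 2  ←
id [0+:2] = (word>>0) & 0x3 = 3

2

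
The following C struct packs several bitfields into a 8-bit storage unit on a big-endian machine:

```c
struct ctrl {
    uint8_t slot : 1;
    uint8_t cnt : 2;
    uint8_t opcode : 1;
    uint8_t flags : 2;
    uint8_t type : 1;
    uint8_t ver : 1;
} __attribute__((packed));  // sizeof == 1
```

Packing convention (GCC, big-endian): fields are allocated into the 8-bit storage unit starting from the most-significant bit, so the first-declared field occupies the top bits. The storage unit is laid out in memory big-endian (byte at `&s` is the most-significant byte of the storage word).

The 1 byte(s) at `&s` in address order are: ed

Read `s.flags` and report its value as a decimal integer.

[0]=0xed (big-endian) → word 0xed
slot [7+:1] = (word>>7) & 0x1 = 1
cnt [5+:2] = (word>>5) & 0x3 = 3
opcode [4+:1] = (word>>4) & 0x1 = 0
flags [2+:2] = (word>>2) & 0x3 = 3  ←
type [1+:1] = (word>>1) & 0x1 = 0
ver [0+:1] = (word>>0) & 0x1 = 1

3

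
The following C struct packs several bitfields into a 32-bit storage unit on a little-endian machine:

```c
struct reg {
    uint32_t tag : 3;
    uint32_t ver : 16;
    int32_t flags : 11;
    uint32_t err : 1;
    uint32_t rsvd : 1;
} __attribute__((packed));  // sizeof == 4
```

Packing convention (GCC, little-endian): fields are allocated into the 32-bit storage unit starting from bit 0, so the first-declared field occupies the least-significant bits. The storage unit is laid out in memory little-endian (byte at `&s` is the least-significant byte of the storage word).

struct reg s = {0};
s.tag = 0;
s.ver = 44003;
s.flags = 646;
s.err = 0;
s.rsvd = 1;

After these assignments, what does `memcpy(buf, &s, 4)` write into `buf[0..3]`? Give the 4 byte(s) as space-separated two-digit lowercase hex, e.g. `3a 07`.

tag (3b) val=0 bits=0x0 at bit 0: 0x00000000
ver (16b) val=44003 bits=0xabe3 at bit 3: 0x00055f18
flags (11b) val=646 bits=0x286 at bit 19: 0x14355f18
err (1b) val=0 bits=0x0 at bit 30: 0x14355f18
rsvd (1b) val=1 bits=0x1 at bit 31: 0x94355f18
word = 0x94355f18 → little-endian bytes:
  [0]=0x18  [1]=0x5f  [2]=0x35  [3]=0x94

18 5f 35 94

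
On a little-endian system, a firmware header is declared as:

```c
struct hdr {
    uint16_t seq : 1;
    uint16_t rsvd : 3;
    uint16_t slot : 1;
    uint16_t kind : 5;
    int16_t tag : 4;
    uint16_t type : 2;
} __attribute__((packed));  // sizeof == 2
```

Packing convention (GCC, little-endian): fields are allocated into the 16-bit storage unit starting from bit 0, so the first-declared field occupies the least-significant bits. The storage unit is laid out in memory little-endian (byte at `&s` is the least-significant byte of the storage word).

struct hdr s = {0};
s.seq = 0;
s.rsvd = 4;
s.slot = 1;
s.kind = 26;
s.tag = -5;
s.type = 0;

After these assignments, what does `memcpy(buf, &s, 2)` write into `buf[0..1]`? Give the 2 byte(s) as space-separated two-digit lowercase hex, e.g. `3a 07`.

seq (1b) val=0 bits=0x0 at bit 0: 0x0000
rsvd (3b) val=4 bits=0x4 at bit 1: 0x0008
slot (1b) val=1 bits=0x1 at bit 4: 0x0018
kind (5b) val=26 bits=0x1a at bit 5: 0x0358
tag (4b) val=-5 bits=0xb at bit 10: 0x2f58
type (2b) val=0 bits=0x0 at bit 14: 0x2f58
word = 0x2f58 → little-endian bytes:
  [0]=0x58  [1]=0x2f

58 2f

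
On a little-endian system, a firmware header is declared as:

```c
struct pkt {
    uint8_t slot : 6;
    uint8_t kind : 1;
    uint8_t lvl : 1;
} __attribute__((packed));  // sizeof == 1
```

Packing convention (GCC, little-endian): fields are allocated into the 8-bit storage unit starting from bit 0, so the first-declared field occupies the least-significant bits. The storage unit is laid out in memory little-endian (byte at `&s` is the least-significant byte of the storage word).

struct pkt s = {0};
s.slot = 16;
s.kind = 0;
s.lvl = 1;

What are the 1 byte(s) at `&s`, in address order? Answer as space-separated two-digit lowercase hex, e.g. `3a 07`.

90

slot (6b) val=16 bits=0x10 at bit 0: 0x10
kind (1b) val=0 bits=0x0 at bit 6: 0x10
lvl (1b) val=1 bits=0x1 at bit 7: 0x90
word = 0x90 → little-endian bytes:
  [0]=0x90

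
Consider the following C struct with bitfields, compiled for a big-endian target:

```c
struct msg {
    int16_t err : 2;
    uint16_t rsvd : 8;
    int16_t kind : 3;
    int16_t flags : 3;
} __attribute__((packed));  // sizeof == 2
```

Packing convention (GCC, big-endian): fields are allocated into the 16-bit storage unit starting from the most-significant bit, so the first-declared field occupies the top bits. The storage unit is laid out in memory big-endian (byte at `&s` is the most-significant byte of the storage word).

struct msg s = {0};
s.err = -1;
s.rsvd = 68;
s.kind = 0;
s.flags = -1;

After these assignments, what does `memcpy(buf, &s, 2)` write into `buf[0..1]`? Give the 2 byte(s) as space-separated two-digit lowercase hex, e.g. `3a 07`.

d1 07

err (2b) val=-1 bits=0x3 at bit 14: 0xc000
rsvd (8b) val=68 bits=0x44 at bit 6: 0xd100
kind (3b) val=0 bits=0x0 at bit 3: 0xd100
flags (3b) val=-1 bits=0x7 at bit 0: 0xd107
word = 0xd107 → big-endian bytes:
  [0]=0xd1  [1]=0x07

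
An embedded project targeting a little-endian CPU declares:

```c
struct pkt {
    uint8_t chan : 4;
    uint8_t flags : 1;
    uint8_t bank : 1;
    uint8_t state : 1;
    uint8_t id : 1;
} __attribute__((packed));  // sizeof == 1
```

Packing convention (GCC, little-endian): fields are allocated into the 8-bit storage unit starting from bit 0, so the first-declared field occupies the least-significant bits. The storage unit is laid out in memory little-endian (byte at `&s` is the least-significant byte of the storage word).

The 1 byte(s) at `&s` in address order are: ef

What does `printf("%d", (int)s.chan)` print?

[0]=0xef (little-endian) → word 0xef
chan [0+:4] = (word>>0) & 0xf = 15  ←
flags [4+:1] = (word>>4) & 0x1 = 0
bank [5+:1] = (word>>5) & 0x1 = 1
state [6+:1] = (word>>6) & 0x1 = 1
id [7+:1] = (word>>7) & 0x1 = 1

15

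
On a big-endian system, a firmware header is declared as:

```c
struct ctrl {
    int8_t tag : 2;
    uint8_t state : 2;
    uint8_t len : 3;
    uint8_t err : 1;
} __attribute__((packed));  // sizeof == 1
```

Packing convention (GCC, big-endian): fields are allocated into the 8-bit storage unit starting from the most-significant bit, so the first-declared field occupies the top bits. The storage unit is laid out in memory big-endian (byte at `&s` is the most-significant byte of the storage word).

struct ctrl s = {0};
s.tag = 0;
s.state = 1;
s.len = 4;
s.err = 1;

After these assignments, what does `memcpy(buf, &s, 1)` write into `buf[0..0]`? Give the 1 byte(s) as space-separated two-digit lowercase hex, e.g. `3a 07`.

tag (2b) val=0 bits=0x0 at bit 6: 0x00
state (2b) val=1 bits=0x1 at bit 4: 0x10
len (3b) val=4 bits=0x4 at bit 1: 0x18
err (1b) val=1 bits=0x1 at bit 0: 0x19
word = 0x19 → big-endian bytes:
  [0]=0x19

19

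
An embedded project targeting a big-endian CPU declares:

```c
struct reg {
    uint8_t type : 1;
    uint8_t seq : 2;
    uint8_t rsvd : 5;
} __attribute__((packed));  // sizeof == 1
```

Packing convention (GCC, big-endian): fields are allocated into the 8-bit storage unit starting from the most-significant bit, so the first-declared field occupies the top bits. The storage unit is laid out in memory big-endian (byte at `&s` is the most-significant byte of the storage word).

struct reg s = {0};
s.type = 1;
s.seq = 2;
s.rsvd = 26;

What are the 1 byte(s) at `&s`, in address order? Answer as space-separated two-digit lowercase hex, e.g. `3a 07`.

da

type:1 = 1 → 0x1 << 7 → word 0x80
seq:2 = 2 → 0x2 << 5 → word 0xc0
rsvd:5 = 26 → 0x1a << 0 → word 0xda
word = 0xda → big-endian bytes:
  [0]=0xda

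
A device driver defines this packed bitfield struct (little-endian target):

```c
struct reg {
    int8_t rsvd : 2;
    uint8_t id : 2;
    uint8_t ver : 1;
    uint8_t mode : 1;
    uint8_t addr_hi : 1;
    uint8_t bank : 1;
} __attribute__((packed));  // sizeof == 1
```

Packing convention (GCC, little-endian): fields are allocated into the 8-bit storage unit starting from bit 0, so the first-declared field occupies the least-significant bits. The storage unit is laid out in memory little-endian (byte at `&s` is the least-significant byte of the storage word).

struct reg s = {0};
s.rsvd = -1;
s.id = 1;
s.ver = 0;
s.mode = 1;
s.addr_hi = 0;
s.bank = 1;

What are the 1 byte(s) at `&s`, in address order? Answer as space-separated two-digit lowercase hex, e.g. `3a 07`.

a7

rsvd (2b) val=-1 bits=0x3 at bit 0: 0x03
id (2b) val=1 bits=0x1 at bit 2: 0x07
ver (1b) val=0 bits=0x0 at bit 4: 0x07
mode (1b) val=1 bits=0x1 at bit 5: 0x27
addr_hi (1b) val=0 bits=0x0 at bit 6: 0x27
bank (1b) val=1 bits=0x1 at bit 7: 0xa7
word = 0xa7 → little-endian bytes:
  [0]=0xa7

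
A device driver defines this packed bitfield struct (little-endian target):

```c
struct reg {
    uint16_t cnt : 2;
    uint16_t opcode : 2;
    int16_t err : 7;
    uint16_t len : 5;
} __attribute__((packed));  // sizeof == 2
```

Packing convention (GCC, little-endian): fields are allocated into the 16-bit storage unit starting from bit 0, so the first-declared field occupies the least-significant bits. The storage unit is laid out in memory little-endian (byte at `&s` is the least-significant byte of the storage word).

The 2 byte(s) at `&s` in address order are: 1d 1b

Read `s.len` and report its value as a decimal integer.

[0]=0x1d [1]=0x1b (little-endian) → word 0x1b1d
cnt [0+:2] = (word>>0) & 0x3 = 1
opcode [2+:2] = (word>>2) & 0x3 = 3
err [4+:7] = (word>>4) & 0x7f = 49
len [11+:5] = (word>>11) & 0x1f = 3  ←

3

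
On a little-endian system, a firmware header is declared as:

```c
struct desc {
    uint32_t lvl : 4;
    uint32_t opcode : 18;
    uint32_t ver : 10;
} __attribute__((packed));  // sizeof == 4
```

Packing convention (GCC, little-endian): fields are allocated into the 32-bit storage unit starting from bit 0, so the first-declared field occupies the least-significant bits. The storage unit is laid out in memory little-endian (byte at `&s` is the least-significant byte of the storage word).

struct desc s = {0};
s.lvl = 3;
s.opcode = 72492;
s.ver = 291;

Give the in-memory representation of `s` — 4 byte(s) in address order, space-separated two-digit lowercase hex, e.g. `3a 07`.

c3 b2 d1 48

[0+:4] lvl=3 & 0xf = 0x3; word=0x00000003
[4+:18] opcode=72492 & 0x3ffff = 0x11b2c; word=0x0011b2c3
[22+:10] ver=291 & 0x3ff = 0x123; word=0x48d1b2c3
word = 0x48d1b2c3 → little-endian bytes:
  [0]=0xc3  [1]=0xb2  [2]=0xd1  [3]=0x48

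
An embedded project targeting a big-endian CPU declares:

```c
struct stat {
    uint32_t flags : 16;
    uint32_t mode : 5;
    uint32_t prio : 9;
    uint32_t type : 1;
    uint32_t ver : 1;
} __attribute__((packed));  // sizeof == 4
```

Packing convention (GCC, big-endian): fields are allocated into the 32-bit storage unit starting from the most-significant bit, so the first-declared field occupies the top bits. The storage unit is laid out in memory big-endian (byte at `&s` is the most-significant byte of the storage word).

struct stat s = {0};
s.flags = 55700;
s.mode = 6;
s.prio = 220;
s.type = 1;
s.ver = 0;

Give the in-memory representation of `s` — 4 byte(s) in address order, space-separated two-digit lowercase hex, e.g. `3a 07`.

d9 94 33 72

[16+:16] flags=55700 & 0xffff = 0xd994; word=0xd9940000
[11+:5] mode=6 & 0x1f = 0x6; word=0xd9943000
[2+:9] prio=220 & 0x1ff = 0xdc; word=0xd9943370
[1+:1] type=1 & 0x1 = 0x1; word=0xd9943372
[0+:1] ver=0 & 0x1 = 0x0; word=0xd9943372
word = 0xd9943372 → big-endian bytes:
  [0]=0xd9  [1]=0x94  [2]=0x33  [3]=0x72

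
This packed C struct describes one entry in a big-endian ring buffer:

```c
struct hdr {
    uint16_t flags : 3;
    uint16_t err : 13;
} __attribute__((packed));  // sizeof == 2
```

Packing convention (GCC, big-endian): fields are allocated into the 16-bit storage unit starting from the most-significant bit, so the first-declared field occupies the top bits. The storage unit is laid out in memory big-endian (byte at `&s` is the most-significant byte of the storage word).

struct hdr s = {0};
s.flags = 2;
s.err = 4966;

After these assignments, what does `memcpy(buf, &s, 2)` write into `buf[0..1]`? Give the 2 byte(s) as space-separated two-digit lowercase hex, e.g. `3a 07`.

53 66

[13+:3] flags=2 & 0x7 = 0x2; word=0x4000
[0+:13] err=4966 & 0x1fff = 0x1366; word=0x5366
word = 0x5366 → big-endian bytes:
  [0]=0x53  [1]=0x66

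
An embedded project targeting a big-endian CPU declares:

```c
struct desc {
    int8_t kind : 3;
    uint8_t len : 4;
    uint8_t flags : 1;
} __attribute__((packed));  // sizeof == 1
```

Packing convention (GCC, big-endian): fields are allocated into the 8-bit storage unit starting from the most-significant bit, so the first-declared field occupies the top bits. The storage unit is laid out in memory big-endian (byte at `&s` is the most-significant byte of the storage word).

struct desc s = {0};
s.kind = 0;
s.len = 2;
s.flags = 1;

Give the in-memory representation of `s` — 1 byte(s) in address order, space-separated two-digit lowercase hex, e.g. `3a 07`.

[5+:3] kind=0 & 0x7 = 0x0; word=0x00
[1+:4] len=2 & 0xf = 0x2; word=0x04
[0+:1] flags=1 & 0x1 = 0x1; word=0x05
word = 0x05 → big-endian bytes:
  [0]=0x05

05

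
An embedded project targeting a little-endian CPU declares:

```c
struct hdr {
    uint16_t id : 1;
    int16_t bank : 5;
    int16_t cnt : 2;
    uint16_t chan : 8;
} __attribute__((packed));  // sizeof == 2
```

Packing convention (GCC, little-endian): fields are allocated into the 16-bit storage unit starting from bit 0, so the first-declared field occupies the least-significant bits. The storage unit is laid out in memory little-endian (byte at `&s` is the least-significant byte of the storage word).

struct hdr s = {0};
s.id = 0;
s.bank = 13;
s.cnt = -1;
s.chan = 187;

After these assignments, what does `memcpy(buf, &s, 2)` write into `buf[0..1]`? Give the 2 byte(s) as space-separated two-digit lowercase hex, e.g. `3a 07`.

id:1 = 0 → 0x0 << 0 → word 0x0000
bank:5 = 13 → 0xd << 1 → word 0x001a
cnt:2 = -1 → 0x3 << 6 → word 0x00da
chan:8 = 187 → 0xbb << 8 → word 0xbbda
word = 0xbbda → little-endian bytes:
  [0]=0xda  [1]=0xbb

da bb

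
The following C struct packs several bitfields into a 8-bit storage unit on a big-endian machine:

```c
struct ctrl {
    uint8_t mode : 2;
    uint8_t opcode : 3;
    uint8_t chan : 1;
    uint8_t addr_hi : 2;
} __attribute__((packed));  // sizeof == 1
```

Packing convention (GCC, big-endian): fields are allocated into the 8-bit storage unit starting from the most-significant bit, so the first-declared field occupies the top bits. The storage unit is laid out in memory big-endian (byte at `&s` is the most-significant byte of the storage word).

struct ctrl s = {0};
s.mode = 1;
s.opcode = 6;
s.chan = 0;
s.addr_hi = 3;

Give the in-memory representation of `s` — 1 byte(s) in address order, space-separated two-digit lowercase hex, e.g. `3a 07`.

mode (2b) val=1 bits=0x1 at bit 6: 0x40
opcode (3b) val=6 bits=0x6 at bit 3: 0x70
chan (1b) val=0 bits=0x0 at bit 2: 0x70
addr_hi (2b) val=3 bits=0x3 at bit 0: 0x73
word = 0x73 → big-endian bytes:
  [0]=0x73

73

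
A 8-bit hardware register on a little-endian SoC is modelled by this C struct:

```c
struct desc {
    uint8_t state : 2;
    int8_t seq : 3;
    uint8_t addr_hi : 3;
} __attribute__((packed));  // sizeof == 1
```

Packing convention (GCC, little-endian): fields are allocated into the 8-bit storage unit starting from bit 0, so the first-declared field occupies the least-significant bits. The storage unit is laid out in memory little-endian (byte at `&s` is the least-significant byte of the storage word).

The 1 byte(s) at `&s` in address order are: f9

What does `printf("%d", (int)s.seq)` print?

[0]=0xf9 (little-endian) → word 0xf9
state:2 @ bit 0 → (0xf9>>0)&0x3 = 0x1
seq:3 @ bit 2 → (0xf9>>2)&0x7 = 0x6  ←
addr_hi:3 @ bit 5 → (0xf9>>5)&0x7 = 0x7
seq signed 3b, MSB=1: 6 - 8 = -2

-2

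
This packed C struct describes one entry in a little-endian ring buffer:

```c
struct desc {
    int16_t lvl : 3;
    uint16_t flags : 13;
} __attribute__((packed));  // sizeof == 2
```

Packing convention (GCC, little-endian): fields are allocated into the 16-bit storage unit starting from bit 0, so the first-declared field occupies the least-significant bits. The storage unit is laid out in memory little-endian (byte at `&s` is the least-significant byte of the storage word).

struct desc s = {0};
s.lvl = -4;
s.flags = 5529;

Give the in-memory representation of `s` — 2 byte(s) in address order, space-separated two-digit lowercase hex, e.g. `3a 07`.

lvl (3b) val=-4 bits=0x4 at bit 0: 0x0004
flags (13b) val=5529 bits=0x1599 at bit 3: 0xaccc
word = 0xaccc → little-endian bytes:
  [0]=0xcc  [1]=0xac

cc ac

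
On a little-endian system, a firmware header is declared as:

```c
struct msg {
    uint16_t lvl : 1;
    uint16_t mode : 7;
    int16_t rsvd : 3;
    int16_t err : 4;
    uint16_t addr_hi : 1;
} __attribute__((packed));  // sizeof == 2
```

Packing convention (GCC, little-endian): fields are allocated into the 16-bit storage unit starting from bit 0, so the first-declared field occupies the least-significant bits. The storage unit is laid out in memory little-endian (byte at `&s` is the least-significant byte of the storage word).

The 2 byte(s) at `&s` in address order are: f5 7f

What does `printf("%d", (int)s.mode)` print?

122

[0]=0xf5 [1]=0x7f (little-endian) → word 0x7ff5
lvl [0+:1] = (word>>0) & 0x1 = 1
mode [1+:7] = (word>>1) & 0x7f = 122  ←
rsvd [8+:3] = (word>>8) & 0x7 = 7
err [11+:4] = (word>>11) & 0xf = 15
addr_hi [15+:1] = (word>>15) & 0x1 = 0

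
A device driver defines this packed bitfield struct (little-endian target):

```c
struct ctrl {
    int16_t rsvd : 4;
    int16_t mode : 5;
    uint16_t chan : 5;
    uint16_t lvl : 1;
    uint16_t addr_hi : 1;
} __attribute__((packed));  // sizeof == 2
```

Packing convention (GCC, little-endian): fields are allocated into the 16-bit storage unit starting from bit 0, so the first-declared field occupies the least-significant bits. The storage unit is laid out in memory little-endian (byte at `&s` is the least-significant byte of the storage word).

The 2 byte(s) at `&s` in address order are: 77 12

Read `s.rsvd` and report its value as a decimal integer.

7

[0]=0x77 [1]=0x12 (little-endian) → word 0x1277
rsvd [0+:4] = (word>>0) & 0xf = 7  ←
mode [4+:5] = (word>>4) & 0x1f = 7
chan [9+:5] = (word>>9) & 0x1f = 9
lvl [14+:1] = (word>>14) & 0x1 = 0
addr_hi [15+:1] = (word>>15) & 0x1 = 0
rsvd signed 4b, MSB=0: value = 7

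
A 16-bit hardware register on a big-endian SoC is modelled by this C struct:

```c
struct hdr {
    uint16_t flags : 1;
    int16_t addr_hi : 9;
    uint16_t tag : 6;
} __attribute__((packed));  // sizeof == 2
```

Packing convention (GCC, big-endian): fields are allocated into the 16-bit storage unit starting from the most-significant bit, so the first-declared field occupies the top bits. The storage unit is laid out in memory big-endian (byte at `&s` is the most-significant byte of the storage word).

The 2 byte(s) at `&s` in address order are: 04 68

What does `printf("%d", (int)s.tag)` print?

40

[0]=0x04 [1]=0x68 (big-endian) → word 0x0468
flags [15+:1] = (word>>15) & 0x1 = 0
addr_hi [6+:9] = (word>>6) & 0x1ff = 17
tag [0+:6] = (word>>0) & 0x3f = 40  ←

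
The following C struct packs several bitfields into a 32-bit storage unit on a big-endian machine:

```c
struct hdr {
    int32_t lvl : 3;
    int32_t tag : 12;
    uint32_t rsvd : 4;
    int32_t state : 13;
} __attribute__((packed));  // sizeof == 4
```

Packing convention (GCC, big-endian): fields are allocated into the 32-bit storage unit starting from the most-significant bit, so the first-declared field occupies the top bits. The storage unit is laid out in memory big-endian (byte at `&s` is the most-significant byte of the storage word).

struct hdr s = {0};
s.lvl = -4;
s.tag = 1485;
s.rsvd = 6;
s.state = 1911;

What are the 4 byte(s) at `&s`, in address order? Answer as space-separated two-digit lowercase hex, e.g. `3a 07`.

lvl (3b) val=-4 bits=0x4 at bit 29: 0x80000000
tag (12b) val=1485 bits=0x5cd at bit 17: 0x8b9a0000
rsvd (4b) val=6 bits=0x6 at bit 13: 0x8b9ac000
state (13b) val=1911 bits=0x777 at bit 0: 0x8b9ac777
word = 0x8b9ac777 → big-endian bytes:
  [0]=0x8b  [1]=0x9a  [2]=0xc7  [3]=0x77

8b 9a c7 77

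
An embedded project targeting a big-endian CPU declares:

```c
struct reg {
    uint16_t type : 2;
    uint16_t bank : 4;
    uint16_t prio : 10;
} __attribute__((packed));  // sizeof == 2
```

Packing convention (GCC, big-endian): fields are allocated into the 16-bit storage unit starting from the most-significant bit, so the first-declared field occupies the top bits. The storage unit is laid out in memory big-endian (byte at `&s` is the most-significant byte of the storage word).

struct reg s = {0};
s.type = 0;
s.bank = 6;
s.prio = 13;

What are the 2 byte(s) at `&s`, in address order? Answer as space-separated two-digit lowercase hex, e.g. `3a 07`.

18 0d

type (2b) val=0 bits=0x0 at bit 14: 0x0000
bank (4b) val=6 bits=0x6 at bit 10: 0x1800
prio (10b) val=13 bits=0xd at bit 0: 0x180d
word = 0x180d → big-endian bytes:
  [0]=0x18  [1]=0x0d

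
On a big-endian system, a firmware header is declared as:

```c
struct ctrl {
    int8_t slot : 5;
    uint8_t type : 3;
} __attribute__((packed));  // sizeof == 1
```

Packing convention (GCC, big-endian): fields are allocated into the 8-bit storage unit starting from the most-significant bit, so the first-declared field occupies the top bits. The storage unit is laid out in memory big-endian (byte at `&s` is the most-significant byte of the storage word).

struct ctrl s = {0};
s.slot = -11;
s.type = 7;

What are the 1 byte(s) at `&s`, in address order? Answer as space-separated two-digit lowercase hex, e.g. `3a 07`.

af

[3+:5] slot=-11 & 0x1f = 0x15; word=0xa8
[0+:3] type=7 & 0x7 = 0x7; word=0xaf
word = 0xaf → big-endian bytes:
  [0]=0xaf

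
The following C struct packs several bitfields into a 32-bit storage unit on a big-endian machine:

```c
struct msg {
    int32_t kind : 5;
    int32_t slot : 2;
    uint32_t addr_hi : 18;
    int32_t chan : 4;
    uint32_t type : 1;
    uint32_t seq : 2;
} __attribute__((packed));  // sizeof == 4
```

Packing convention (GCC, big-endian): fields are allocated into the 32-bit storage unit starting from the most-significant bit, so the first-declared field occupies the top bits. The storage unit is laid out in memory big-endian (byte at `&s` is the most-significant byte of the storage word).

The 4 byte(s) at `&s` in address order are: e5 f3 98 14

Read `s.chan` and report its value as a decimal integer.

2

[0]=0xe5 [1]=0xf3 [2]=0x98 [3]=0x14 (big-endian) → word 0xe5f39814
kind:5 @ bit 27 → (0xe5f39814>>27)&0x1f = 0x1c
slot:2 @ bit 25 → (0xe5f39814>>25)&0x3 = 0x2
addr_hi:18 @ bit 7 → (0xe5f39814>>7)&0x3ffff = 0x3e730
chan:4 @ bit 3 → (0xe5f39814>>3)&0xf = 0x2  ←
type:1 @ bit 2 → (0xe5f39814>>2)&0x1 = 0x1
seq:2 @ bit 0 → (0xe5f39814>>0)&0x3 = 0x0
chan signed 4b, MSB=0: value = 2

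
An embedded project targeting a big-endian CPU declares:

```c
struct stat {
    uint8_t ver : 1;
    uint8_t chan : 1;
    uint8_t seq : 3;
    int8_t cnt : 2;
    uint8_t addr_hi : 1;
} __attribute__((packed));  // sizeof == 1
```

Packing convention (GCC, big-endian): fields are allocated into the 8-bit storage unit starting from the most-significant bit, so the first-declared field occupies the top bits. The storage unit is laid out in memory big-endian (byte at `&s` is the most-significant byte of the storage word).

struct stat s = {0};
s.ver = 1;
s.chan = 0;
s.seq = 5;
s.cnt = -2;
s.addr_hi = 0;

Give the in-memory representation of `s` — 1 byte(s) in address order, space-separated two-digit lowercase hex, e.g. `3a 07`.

ac

ver (1b) val=1 bits=0x1 at bit 7: 0x80
chan (1b) val=0 bits=0x0 at bit 6: 0x80
seq (3b) val=5 bits=0x5 at bit 3: 0xa8
cnt (2b) val=-2 bits=0x2 at bit 1: 0xac
addr_hi (1b) val=0 bits=0x0 at bit 0: 0xac
word = 0xac → big-endian bytes:
  [0]=0xac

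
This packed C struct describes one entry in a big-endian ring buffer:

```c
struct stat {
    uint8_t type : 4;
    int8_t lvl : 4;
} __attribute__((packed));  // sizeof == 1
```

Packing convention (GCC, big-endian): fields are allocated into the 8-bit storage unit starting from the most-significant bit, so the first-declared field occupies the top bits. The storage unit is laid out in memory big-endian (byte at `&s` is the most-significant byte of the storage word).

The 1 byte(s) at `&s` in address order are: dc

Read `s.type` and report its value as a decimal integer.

13

[0]=0xdc (big-endian) → word 0xdc
type:4 @ bit 4 → (0xdc>>4)&0xf = 0xd  ←
lvl:4 @ bit 0 → (0xdc>>0)&0xf = 0xc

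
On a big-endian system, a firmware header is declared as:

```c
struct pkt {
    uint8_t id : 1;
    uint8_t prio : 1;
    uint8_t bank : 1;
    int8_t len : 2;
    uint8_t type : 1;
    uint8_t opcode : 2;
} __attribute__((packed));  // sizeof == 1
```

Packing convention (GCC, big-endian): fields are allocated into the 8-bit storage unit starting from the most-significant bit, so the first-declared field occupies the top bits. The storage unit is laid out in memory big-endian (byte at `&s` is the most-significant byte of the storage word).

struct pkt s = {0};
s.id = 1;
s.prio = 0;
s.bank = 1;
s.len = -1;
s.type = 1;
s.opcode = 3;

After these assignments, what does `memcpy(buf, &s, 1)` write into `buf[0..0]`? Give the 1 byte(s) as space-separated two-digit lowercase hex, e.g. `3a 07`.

bf

id (1b) val=1 bits=0x1 at bit 7: 0x80
prio (1b) val=0 bits=0x0 at bit 6: 0x80
bank (1b) val=1 bits=0x1 at bit 5: 0xa0
len (2b) val=-1 bits=0x3 at bit 3: 0xb8
type (1b) val=1 bits=0x1 at bit 2: 0xbc
opcode (2b) val=3 bits=0x3 at bit 0: 0xbf
word = 0xbf → big-endian bytes:
  [0]=0xbf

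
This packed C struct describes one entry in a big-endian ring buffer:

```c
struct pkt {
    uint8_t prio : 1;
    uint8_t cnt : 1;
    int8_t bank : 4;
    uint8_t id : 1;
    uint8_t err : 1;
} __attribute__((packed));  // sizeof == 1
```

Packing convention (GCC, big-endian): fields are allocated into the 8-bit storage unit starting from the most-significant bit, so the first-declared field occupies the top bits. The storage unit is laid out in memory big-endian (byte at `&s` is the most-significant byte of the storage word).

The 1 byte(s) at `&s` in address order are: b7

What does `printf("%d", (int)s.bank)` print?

-3

[0]=0xb7 (big-endian) → word 0xb7
prio:1 @ bit 7 → (0xb7>>7)&0x1 = 0x1
cnt:1 @ bit 6 → (0xb7>>6)&0x1 = 0x0
bank:4 @ bit 2 → (0xb7>>2)&0xf = 0xd  ←
id:1 @ bit 1 → (0xb7>>1)&0x1 = 0x1
err:1 @ bit 0 → (0xb7>>0)&0x1 = 0x1
bank signed 4b, MSB=1: 13 - 16 = -3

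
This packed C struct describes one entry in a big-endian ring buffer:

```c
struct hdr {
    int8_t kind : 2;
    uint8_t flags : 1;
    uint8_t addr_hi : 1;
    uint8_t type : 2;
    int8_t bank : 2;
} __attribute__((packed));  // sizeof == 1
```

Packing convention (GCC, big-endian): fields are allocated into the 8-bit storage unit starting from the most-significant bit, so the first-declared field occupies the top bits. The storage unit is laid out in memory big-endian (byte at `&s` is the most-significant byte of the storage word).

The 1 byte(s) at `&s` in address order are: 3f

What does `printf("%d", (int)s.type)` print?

3

[0]=0x3f (big-endian) → word 0x3f
kind:2 @ bit 6 → (0x3f>>6)&0x3 = 0x0
flags:1 @ bit 5 → (0x3f>>5)&0x1 = 0x1
addr_hi:1 @ bit 4 → (0x3f>>4)&0x1 = 0x1
type:2 @ bit 2 → (0x3f>>2)&0x3 = 0x3  ←
bank:2 @ bit 0 → (0x3f>>0)&0x3 = 0x3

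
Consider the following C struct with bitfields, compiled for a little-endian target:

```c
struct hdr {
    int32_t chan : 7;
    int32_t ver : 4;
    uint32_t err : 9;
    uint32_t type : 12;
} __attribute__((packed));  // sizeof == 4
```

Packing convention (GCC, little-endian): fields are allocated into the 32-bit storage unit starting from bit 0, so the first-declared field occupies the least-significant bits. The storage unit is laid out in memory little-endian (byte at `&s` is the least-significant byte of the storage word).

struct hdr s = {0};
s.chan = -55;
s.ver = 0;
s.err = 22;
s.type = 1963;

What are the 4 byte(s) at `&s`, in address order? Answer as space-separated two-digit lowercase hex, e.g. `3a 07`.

chan:7 = -55 → 0x49 << 0 → word 0x00000049
ver:4 = 0 → 0x0 << 7 → word 0x00000049
err:9 = 22 → 0x16 << 11 → word 0x0000b049
type:12 = 1963 → 0x7ab << 20 → word 0x7ab0b049
word = 0x7ab0b049 → little-endian bytes:
  [0]=0x49  [1]=0xb0  [2]=0xb0  [3]=0x7a

49 b0 b0 7a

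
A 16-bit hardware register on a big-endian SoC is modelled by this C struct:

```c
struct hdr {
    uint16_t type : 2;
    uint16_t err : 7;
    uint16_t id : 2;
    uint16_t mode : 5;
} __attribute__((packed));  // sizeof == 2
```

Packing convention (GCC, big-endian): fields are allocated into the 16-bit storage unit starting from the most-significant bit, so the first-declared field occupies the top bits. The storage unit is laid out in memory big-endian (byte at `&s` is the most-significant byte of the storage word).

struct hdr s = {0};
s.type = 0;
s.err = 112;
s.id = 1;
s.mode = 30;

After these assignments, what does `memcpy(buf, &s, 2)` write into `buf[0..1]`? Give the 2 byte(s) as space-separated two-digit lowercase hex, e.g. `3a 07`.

38 3e

type (2b) val=0 bits=0x0 at bit 14: 0x0000
err (7b) val=112 bits=0x70 at bit 7: 0x3800
id (2b) val=1 bits=0x1 at bit 5: 0x3820
mode (5b) val=30 bits=0x1e at bit 0: 0x383e
word = 0x383e → big-endian bytes:
  [0]=0x38  [1]=0x3e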